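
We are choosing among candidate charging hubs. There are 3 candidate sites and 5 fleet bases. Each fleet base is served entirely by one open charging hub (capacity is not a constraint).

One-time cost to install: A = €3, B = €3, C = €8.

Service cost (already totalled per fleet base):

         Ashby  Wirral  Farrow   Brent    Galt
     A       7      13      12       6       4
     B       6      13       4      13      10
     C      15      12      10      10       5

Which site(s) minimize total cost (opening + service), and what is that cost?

Open A and B; minimum total cost 39.

For any fixed open set, each fleet base goes to its cheapest open site; total = fixed + service.
{A, B}: Ashby→B 6, Wirral→A 13, Farrow→B 4, Brent→A 6, Galt→A 4. Service 33; fixed 6; total 39.
{A}: service 42 + fixed 3 = 45
{A, B, C}: service 32 + fixed 14 = 46
No other subset beats 39.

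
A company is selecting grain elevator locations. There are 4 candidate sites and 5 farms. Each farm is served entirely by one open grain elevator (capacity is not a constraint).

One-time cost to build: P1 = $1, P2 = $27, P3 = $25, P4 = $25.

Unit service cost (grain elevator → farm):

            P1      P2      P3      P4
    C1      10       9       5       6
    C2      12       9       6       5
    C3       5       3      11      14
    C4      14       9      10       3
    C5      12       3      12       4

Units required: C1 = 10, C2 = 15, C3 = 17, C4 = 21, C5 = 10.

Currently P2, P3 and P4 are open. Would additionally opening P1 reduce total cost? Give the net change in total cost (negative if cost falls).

Current service cost with {P2, P3, P4}: 269.
Adding P1: each farm re-picks its cheapest; new service cost 269, saving 0.
Extra fixed cost: 1. Net change = 1 − 0 = 1.
(Totals: 346 → 347.)

No — net change +1 (cost rises by 1).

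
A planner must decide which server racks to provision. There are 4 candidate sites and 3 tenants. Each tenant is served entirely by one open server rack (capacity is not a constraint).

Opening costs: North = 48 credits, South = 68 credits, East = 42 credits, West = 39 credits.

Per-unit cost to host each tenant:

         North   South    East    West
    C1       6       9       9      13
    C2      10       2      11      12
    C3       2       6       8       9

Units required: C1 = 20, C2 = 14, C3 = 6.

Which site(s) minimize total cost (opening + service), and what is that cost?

For any fixed open set, each tenant goes to its cheapest open site; total = fixed + service.
{North, South}: C1→North 6·20=120, C2→South 2·14=28, C3→North 2·6=12. Service 160; fixed 116; total 276.
{South}: C1→South 9·20=180, C2→South 2·14=28, C3→South 6·6=36. Service 244; fixed 68; total 312.
{North, South, West}: service 160 + fixed 155 = 315
{North, South, East, West}: service 160 + fixed 197 = 357
No other subset beats 276.

Open North and South; minimum total cost 276.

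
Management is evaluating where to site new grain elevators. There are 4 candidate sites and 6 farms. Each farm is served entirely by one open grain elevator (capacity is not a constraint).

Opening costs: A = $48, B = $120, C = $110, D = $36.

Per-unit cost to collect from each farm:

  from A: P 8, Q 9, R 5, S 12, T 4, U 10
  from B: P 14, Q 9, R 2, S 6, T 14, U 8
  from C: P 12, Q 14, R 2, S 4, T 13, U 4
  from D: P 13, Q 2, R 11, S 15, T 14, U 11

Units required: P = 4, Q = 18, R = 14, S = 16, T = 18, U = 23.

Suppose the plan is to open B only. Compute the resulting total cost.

Total cost: 898

Each farm is assigned to its cheapest site among the open ones.
{B}: P→B 14·4=56, Q→B 9·18=162, R→B 2·14=28, S→B 6·16=96, T→B 14·18=252, U→B 8·23=184. Service 778; fixed 120; total 898.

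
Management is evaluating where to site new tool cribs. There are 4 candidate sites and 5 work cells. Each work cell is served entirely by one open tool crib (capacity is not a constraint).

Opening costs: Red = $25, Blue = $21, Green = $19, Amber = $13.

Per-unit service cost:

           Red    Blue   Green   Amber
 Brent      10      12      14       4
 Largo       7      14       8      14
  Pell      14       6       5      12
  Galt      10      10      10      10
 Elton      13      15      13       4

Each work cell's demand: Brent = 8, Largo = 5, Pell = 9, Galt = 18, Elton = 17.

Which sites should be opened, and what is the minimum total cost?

For any fixed open set, each work cell goes to its cheapest open site; total = fixed + service.
{Green, Amber}: Brent→Amber 4·8=32, Largo→Green 8·5=40, Pell→Green 5·9=45, Galt→Green 10·18=180, Elton→Amber 4·17=68. Service 365; fixed 32; total 397.
{Red, Green, Amber}: Brent→Amber 4·8=32, Largo→Red 7·5=35, Pell→Green 5·9=45, Galt→Red 10·18=180, Elton→Amber 4·17=68. Service 360; fixed 57; total 417.
{Blue, Green, Amber}: Brent→Amber 4·8=32, Largo→Green 8·5=40, Pell→Green 5·9=45, Galt→Blue 10·18=180, Elton→Amber 4·17=68. Service 365; fixed 53; total 418.
{Red, Blue, Green, Amber}: Brent→Amber 4·8=32, Largo→Red 7·5=35, Pell→Green 5·9=45, Galt→Red 10·18=180, Elton→Amber 4·17=68. Service 360; fixed 78; total 438.
(All 15 nonempty subsets were checked; Green and Amber is lowest.)

Open Green and Amber; minimum total cost 397.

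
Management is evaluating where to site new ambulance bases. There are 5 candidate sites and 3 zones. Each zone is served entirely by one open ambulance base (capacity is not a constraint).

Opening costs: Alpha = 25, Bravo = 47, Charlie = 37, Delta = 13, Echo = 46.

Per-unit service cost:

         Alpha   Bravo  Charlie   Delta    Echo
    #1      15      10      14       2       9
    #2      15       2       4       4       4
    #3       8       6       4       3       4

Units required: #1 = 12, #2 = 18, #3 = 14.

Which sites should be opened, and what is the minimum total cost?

Open Delta only; minimum total cost 151.

For any fixed open set, each zone goes to its cheapest open site; total = fixed + service.
{Delta}: #1→Delta 2·12=24, #2→Delta 4·18=72, #3→Delta 3·14=42. Service 138; fixed 13; total 151.
{Bravo, Delta}: #1→Delta 2·12=24, #2→Bravo 2·18=36, #3→Delta 3·14=42. Service 102; fixed 60; total 162.
{Alpha, Delta}: service 138 + fixed 38 = 176
{Alpha, Bravo, Charlie, Delta, Echo}: service 102 + fixed 168 = 270
No other subset beats 151.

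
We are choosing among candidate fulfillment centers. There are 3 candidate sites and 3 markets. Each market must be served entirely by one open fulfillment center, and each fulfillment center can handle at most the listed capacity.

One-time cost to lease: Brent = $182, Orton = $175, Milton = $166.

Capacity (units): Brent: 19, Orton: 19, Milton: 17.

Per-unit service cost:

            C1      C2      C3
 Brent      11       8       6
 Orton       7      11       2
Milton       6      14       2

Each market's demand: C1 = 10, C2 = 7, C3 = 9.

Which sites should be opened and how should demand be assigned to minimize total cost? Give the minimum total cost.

Open {Orton, Milton}: C1→Milton 6·10=60, C2→Orton 11·7=77, C3→Orton 2·9=18.
Loads: Orton carries 16/19, Milton carries 10/17. Service 155; fixed 341; total 496.
Next best feasible plan costs 501.

Minimum total cost: 496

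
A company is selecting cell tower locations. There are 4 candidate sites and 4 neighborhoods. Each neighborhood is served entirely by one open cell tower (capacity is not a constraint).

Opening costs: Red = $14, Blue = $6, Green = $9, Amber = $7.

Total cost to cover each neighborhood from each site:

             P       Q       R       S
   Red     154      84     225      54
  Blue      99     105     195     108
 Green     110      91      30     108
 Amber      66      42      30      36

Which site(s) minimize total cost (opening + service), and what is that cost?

For any fixed open set, each neighborhood goes to its cheapest open site; total = fixed + service.
{Amber}: P→Amber 66, Q→Amber 42, R→Amber 30, S→Amber 36. Service 174; fixed 7; total 181.
{Blue, Amber}: service 174 + fixed 13 = 187
{Green, Amber}: service 174 + fixed 16 = 190
{Red, Blue, Green, Amber}: service 174 + fixed 36 = 210
(All 15 nonempty subsets were checked; Amber only is lowest.)

Open Amber only; minimum total cost 181.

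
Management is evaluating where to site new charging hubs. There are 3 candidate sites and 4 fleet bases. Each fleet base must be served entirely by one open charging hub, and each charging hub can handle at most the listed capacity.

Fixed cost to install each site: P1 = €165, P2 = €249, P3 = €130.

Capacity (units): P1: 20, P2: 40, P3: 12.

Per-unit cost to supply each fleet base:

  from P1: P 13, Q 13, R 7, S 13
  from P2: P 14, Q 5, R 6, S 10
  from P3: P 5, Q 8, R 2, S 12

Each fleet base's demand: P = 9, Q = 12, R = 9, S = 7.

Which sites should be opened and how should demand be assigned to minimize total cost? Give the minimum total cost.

Open {P2}: P→P2 14·9=126, Q→P2 5·12=60, R→P2 6·9=54, S→P2 10·7=70.
Loads: P2 carries 37/40. Service 310; fixed 249; total 559.
Next best feasible plan costs 608.

Minimum total cost: 559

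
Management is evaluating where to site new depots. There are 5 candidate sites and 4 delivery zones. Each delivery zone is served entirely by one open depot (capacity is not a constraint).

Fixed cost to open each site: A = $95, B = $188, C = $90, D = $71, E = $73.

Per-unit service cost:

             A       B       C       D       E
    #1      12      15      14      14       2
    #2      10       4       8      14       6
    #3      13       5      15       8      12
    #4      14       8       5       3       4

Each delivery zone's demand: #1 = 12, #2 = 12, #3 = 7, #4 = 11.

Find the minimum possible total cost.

For any fixed open set, each delivery zone goes to its cheapest open site; total = fixed + service.
{E}: #1→E 2·12=24, #2→E 6·12=72, #3→E 12·7=84, #4→E 4·11=44. Service 224; fixed 73; total 297.
{D, E}: service 185 + fixed 144 = 329
{C, E}: service 224 + fixed 163 = 387
{A, B, C, D, E}: service 140 + fixed 517 = 657
No other subset beats 297.

Minimum total cost: 297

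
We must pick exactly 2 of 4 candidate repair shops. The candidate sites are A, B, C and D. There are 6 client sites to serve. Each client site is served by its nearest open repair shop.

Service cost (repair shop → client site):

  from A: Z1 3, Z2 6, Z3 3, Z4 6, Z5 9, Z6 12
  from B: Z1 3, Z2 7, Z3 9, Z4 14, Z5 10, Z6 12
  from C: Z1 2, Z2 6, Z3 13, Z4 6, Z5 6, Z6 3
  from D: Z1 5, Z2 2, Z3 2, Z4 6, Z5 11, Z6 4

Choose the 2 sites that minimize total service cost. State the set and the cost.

With exactly 2 open, each client site uses its cheapest among the chosen.
{C, D}: Z1→C 2, Z2→D 2, Z3→D 2, Z4→C 6, Z5→C 6, Z6→C 3. Service cost 21.
{A, C}: service cost 26
{A, D}: service cost 26
Among all 6 size-2 choices, {C, D} is lowest.

Choose C and D; total service cost 21.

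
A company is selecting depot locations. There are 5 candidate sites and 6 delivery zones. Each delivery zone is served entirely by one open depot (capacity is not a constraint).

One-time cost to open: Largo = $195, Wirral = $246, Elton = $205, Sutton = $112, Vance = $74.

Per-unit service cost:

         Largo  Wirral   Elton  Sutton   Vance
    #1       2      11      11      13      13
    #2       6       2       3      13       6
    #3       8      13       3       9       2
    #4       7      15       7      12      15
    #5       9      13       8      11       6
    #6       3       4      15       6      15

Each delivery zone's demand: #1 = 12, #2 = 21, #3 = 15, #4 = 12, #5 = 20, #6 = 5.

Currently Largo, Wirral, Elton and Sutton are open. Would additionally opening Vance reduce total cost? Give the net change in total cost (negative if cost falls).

Current service cost with {Largo, Wirral, Elton, Sutton}: 370.
Adding Vance: each delivery zone re-picks its cheapest; new service cost 315, saving 55.
Extra fixed cost: 74. Net change = 74 − 55 = 19.
(Totals: 1128 → 1147.)

No — net change +19 (cost rises by 19).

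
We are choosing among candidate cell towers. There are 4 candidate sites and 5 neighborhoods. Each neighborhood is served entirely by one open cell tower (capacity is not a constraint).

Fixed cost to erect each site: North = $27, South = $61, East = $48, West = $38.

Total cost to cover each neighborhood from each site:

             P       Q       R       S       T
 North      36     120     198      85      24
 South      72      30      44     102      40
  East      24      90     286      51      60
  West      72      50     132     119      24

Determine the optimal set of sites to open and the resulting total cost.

Open South and East; minimum total cost 298.

For any fixed open set, each neighborhood goes to its cheapest open site; total = fixed + service.
{South, East}: P→East 24, Q→South 30, R→South 44, S→East 51, T→South 40. Service 189; fixed 109; total 298.
{North, South}: service 219 + fixed 88 = 307
{North, South, East}: service 173 + fixed 136 = 309
{North, South, East, West}: P→East 24, Q→South 30, R→South 44, S→East 51, T→North 24. Service 173; fixed 174; total 347.
No other subset beats 298.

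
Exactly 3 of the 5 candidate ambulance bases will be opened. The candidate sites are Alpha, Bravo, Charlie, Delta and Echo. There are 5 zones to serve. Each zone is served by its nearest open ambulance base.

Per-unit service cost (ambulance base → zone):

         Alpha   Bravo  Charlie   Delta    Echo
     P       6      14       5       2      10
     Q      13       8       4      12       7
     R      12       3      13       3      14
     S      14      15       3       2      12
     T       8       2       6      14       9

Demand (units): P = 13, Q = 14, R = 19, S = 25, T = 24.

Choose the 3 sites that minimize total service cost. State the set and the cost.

With exactly 3 open, each zone uses its cheapest among the chosen.
{Bravo, Charlie, Delta}: P→Delta 2·13=26, Q→Charlie 4·14=56, R→Bravo 3·19=57, S→Delta 2·25=50, T→Bravo 2·24=48. Service cost 237.
{Bravo, Delta, Echo}: service cost 279
{Alpha, Bravo, Delta}: service cost 293
Among all 10 size-3 choices, {Bravo, Charlie, Delta} is lowest.

Choose Bravo, Charlie and Delta; total service cost 237.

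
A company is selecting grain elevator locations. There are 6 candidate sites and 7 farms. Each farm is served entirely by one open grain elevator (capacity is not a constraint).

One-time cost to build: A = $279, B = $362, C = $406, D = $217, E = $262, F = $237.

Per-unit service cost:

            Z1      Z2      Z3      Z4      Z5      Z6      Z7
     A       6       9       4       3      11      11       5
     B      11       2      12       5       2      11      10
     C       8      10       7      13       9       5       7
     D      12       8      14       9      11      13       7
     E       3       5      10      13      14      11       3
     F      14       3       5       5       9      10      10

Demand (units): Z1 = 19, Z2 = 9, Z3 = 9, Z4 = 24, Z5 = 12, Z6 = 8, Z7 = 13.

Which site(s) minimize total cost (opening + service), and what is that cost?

Open A only; minimum total cost 867.

For any fixed open set, each farm goes to its cheapest open site; total = fixed + service.
{A}: Z1→A 6·19=114, Z2→A 9·9=81, Z3→A 4·9=36, Z4→A 3·24=72, Z5→A 11·12=132, Z6→A 11·8=88, Z7→A 5·13=65. Service 588; fixed 279; total 867.
{E, F}: service 476 + fixed 499 = 975
{A, E}: Z1→E 3·19=57, Z2→E 5·9=45, Z3→A 4·9=36, Z4→A 3·24=72, Z5→A 11·12=132, Z6→A 11·8=88, Z7→E 3·13=39. Service 469; fixed 541; total 1010.
{A, B, C, D, E, F}: service 286 + fixed 1763 = 2049
No other subset beats 867.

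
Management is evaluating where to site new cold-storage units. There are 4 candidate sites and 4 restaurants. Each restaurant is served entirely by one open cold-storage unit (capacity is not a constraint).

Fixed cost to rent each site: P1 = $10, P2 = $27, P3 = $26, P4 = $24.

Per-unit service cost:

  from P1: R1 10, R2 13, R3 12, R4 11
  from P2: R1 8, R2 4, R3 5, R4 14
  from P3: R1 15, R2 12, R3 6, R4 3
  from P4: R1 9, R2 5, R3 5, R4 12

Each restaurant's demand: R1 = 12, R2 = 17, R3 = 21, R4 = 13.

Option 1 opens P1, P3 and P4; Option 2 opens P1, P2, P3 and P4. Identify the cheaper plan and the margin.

Option 2 is cheaper by 2.

Option 1: {P1, P3, P4}: R1→P4 9·12=108, R2→P4 5·17=85, R3→P4 5·21=105, R4→P3 3·13=39. Service 337; fixed 60; total 397.
Option 2: {P1, P2, P3, P4}: R1→P2 8·12=96, R2→P2 4·17=68, R3→P2 5·21=105, R4→P3 3·13=39. Service 308; fixed 87; total 395.
Difference: |397 − 395| = 2.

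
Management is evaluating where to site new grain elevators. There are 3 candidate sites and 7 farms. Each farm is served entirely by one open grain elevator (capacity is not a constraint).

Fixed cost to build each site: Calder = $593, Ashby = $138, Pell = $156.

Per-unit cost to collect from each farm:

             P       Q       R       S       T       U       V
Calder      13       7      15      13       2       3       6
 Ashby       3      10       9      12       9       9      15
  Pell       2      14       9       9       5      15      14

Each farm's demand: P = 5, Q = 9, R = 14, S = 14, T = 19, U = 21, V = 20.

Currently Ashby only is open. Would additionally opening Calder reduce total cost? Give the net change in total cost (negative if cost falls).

No — net change +127 (cost rises by 127).

Current service cost with {Ashby}: 1059.
Adding Calder: each farm re-picks its cheapest; new service cost 593, saving 466.
Extra fixed cost: 593. Net change = 593 − 466 = 127.
(Totals: 1197 → 1324.)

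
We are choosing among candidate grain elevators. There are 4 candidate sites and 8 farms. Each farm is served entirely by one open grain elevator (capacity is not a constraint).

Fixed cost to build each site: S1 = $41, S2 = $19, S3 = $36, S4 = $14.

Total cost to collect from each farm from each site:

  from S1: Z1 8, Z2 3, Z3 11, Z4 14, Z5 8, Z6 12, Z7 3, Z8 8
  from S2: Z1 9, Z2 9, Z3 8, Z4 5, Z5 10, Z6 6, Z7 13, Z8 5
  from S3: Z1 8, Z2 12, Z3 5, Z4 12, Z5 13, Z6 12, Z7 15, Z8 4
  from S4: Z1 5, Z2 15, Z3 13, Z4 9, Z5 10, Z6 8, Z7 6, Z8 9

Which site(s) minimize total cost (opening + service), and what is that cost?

Open S2 only; minimum total cost 84.

For any fixed open set, each farm goes to its cheapest open site; total = fixed + service.
{S2}: Z1→S2 9, Z2→S2 9, Z3→S2 8, Z4→S2 5, Z5→S2 10, Z6→S2 6, Z7→S2 13, Z8→S2 5. Service 65; fixed 19; total 84.
{S2, S4}: Z1→S4 5, Z2→S2 9, Z3→S2 8, Z4→S2 5, Z5→S2 10, Z6→S2 6, Z7→S4 6, Z8→S2 5. Service 54; fixed 33; total 87.
{S4}: Z1→S4 5, Z2→S4 15, Z3→S4 13, Z4→S4 9, Z5→S4 10, Z6→S4 8, Z7→S4 6, Z8→S4 9. Service 75; fixed 14; total 89.
{S1, S2, S3, S4}: Z1→S4 5, Z2→S1 3, Z3→S3 5, Z4→S2 5, Z5→S1 8, Z6→S2 6, Z7→S1 3, Z8→S3 4. Service 39; fixed 110; total 149.
No other subset beats 84.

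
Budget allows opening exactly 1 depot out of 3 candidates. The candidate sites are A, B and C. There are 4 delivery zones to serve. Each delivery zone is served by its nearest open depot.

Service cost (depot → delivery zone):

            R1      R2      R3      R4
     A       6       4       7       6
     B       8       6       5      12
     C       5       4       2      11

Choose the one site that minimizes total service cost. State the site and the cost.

Choose C only; total service cost 22.

With exactly 1 open, each delivery zone uses its cheapest among the chosen.
{C}: R1→C 5, R2→C 4, R3→C 2, R4→C 11. Service cost 22.
{A}: service cost 23
{B}: service cost 31
Among all 3 size-1 choices, {C} is lowest.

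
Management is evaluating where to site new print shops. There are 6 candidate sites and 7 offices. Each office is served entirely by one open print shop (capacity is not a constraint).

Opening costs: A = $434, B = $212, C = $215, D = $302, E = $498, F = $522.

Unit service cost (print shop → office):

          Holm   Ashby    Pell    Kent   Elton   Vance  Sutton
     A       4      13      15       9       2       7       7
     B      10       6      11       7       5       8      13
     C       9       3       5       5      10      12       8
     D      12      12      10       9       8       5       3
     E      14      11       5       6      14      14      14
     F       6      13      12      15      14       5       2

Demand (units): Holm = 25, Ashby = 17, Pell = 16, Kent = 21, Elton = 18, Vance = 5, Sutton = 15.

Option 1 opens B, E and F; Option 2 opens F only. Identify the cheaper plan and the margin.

Option 1: {B, E, F}: Holm→F 6·25=150, Ashby→B 6·17=102, Pell→E 5·16=80, Kent→E 6·21=126, Elton→B 5·18=90, Vance→F 5·5=25, Sutton→F 2·15=30. Service 603; fixed 1232; total 1835.
Option 2: {F}: Holm→F 6·25=150, Ashby→F 13·17=221, Pell→F 12·16=192, Kent→F 15·21=315, Elton→F 14·18=252, Vance→F 5·5=25, Sutton→F 2·15=30. Service 1185; fixed 522; total 1707.
Difference: |1835 − 1707| = 128.

Option 2 is cheaper by 128.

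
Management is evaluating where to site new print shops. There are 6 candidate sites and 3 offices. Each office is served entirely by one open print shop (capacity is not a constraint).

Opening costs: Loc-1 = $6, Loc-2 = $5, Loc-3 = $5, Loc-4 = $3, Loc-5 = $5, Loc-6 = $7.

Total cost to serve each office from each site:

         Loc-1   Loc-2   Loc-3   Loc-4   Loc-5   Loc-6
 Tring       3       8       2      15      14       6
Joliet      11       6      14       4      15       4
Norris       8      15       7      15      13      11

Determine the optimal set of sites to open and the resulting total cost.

Open Loc-3 and Loc-4; minimum total cost 21.

For any fixed open set, each office goes to its cheapest open site; total = fixed + service.
{Loc-3, Loc-4}: Tring→Loc-3 2, Joliet→Loc-4 4, Norris→Loc-3 7. Service 13; fixed 8; total 21.
{Loc-1, Loc-4}: Tring→Loc-1 3, Joliet→Loc-4 4, Norris→Loc-1 8. Service 15; fixed 9; total 24.
{Loc-2, Loc-3}: Tring→Loc-3 2, Joliet→Loc-2 6, Norris→Loc-3 7. Service 15; fixed 10; total 25.
{Loc-1, Loc-2, Loc-3, Loc-4, Loc-5, Loc-6}: service 13 + fixed 31 = 44
No other subset beats 21.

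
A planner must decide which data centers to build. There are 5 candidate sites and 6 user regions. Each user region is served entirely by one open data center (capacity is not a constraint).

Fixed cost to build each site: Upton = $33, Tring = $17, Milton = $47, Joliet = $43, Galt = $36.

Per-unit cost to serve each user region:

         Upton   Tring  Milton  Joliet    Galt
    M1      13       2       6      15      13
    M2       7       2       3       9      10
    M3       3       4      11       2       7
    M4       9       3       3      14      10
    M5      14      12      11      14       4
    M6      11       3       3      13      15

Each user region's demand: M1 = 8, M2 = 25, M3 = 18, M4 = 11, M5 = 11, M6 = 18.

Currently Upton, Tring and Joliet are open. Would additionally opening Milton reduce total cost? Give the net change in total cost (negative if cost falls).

No — net change +36 (cost rises by 36).

Current service cost with {Upton, Tring, Joliet}: 321.
Adding Milton: each user region re-picks its cheapest; new service cost 310, saving 11.
Extra fixed cost: 47. Net change = 47 − 11 = 36.
(Totals: 414 → 450.)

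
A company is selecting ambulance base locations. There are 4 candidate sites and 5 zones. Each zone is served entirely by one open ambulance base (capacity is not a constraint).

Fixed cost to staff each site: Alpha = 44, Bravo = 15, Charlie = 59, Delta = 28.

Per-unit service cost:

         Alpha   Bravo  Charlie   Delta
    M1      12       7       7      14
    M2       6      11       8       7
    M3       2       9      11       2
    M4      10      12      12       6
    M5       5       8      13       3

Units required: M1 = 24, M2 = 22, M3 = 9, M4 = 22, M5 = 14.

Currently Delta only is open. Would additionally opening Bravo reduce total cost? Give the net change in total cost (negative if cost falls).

Yes — net change −153 (cost falls by 153).

Current service cost with {Delta}: 682.
Adding Bravo: each zone re-picks its cheapest; new service cost 514, saving 168.
Extra fixed cost: 15. Net change = 15 − 168 = -153.
(Totals: 710 → 557.)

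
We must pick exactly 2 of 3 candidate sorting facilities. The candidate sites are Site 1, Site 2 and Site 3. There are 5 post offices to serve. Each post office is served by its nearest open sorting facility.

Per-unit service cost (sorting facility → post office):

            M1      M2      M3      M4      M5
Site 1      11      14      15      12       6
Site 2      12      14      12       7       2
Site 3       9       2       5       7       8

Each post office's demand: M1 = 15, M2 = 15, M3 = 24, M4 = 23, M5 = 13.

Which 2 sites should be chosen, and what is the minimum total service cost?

Choose Site 2 and Site 3; total service cost 472.

With exactly 2 open, each post office uses its cheapest among the chosen.
{Site 2, Site 3}: M1→Site 3 9·15=135, M2→Site 3 2·15=30, M3→Site 3 5·24=120, M4→Site 2 7·23=161, M5→Site 2 2·13=26. Service cost 472.
{Site 1, Site 3}: service cost 524
{Site 1, Site 2}: service cost 850
Among all 3 size-2 choices, {Site 2, Site 3} is lowest.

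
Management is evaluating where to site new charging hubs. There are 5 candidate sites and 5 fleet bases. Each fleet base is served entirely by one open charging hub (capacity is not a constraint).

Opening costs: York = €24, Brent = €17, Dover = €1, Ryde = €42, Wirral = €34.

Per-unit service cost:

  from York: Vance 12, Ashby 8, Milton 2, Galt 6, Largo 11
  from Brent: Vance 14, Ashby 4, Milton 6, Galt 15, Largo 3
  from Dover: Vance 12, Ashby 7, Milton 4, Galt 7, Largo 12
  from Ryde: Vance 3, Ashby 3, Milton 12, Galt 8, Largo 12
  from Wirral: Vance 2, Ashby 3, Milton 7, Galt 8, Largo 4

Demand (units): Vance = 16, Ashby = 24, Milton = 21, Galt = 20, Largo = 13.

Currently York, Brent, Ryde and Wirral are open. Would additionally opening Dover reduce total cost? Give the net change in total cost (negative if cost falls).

Current service cost with {York, Brent, Ryde, Wirral}: 305.
Adding Dover: each fleet base re-picks its cheapest; new service cost 305, saving 0.
Extra fixed cost: 1. Net change = 1 − 0 = 1.
(Totals: 422 → 423.)

No — net change +1 (cost rises by 1).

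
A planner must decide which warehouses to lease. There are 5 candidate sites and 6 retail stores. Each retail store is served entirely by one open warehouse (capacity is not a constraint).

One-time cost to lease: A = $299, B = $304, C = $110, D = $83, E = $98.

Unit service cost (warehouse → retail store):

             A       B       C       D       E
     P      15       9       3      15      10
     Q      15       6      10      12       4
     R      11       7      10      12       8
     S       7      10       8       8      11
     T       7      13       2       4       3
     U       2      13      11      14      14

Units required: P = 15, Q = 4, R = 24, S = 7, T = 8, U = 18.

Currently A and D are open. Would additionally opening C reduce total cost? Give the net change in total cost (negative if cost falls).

Current service cost with {A, D}: 654.
Adding C: each retail store re-picks its cheapest; new service cost 426, saving 228.
Extra fixed cost: 110. Net change = 110 − 228 = -118.
(Totals: 1036 → 918.)

Yes — net change −118 (cost falls by 118).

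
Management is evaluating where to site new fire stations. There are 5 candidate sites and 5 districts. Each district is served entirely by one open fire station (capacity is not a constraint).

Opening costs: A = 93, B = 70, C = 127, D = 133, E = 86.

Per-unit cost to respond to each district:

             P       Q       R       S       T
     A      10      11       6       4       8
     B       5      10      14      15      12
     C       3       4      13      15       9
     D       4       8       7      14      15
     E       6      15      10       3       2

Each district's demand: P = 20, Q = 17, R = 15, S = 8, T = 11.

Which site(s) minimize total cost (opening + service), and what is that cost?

Open C and E; minimum total cost 537.

For any fixed open set, each district goes to its cheapest open site; total = fixed + service.
{C, E}: P→C 3·20=60, Q→C 4·17=68, R→E 10·15=150, S→E 3·8=24, T→E 2·11=22. Service 324; fixed 213; total 537.
{A, C}: P→C 3·20=60, Q→C 4·17=68, R→A 6·15=90, S→A 4·8=32, T→A 8·11=88. Service 338; fixed 220; total 558.
{A, C, E}: service 264 + fixed 306 = 570
{A, B, C, D, E}: P→C 3·20=60, Q→C 4·17=68, R→A 6·15=90, S→E 3·8=24, T→E 2·11=22. Service 264; fixed 509; total 773.
No other subset beats 537.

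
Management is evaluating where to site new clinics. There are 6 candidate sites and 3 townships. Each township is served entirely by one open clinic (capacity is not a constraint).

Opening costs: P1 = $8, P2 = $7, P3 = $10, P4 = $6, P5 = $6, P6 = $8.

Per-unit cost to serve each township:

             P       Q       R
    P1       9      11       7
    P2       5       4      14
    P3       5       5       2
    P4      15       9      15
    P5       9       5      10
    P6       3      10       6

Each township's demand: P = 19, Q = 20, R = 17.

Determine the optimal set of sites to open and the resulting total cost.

Open P2, P3 and P6; minimum total cost 196.

For any fixed open set, each township goes to its cheapest open site; total = fixed + service.
{P2, P3, P6}: P→P6 3·19=57, Q→P2 4·20=80, R→P3 2·17=34. Service 171; fixed 25; total 196.
{P2, P3, P4, P6}: P→P6 3·19=57, Q→P2 4·20=80, R→P3 2·17=34. Service 171; fixed 31; total 202.
{P2, P3, P5, P6}: service 171 + fixed 31 = 202
{P1, P2, P3, P4, P5, P6}: service 171 + fixed 45 = 216
No other subset beats 196.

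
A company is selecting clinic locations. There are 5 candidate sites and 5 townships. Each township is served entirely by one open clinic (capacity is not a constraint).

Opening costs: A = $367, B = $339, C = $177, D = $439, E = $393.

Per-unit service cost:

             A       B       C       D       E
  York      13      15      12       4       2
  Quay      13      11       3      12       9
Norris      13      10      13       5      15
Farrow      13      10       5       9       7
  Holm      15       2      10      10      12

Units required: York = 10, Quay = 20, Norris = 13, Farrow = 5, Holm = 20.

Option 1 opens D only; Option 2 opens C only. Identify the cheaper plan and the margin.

Option 1: {D}: York→D 4·10=40, Quay→D 12·20=240, Norris→D 5·13=65, Farrow→D 9·5=45, Holm→D 10·20=200. Service 590; fixed 439; total 1029.
Option 2: {C}: York→C 12·10=120, Quay→C 3·20=60, Norris→C 13·13=169, Farrow→C 5·5=25, Holm→C 10·20=200. Service 574; fixed 177; total 751.
Difference: |1029 − 751| = 278.

Option 2 is cheaper by 278.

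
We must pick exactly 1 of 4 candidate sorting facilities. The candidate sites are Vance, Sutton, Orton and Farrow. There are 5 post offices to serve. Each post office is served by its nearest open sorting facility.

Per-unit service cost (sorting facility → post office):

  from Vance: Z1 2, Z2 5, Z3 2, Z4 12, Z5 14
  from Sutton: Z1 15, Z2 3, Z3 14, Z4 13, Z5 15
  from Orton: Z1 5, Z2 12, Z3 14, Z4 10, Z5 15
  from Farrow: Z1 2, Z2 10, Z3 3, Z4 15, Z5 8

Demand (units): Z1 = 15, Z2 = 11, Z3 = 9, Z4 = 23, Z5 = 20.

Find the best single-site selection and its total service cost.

With exactly 1 open, each post office uses its cheapest among the chosen.
{Vance}: Z1→Vance 2·15=30, Z2→Vance 5·11=55, Z3→Vance 2·9=18, Z4→Vance 12·23=276, Z5→Vance 14·20=280. Service cost 659.
{Farrow}: service cost 672
{Orton}: service cost 863
Among all 4 size-1 choices, {Vance} is lowest.

Choose Vance only; total service cost 659.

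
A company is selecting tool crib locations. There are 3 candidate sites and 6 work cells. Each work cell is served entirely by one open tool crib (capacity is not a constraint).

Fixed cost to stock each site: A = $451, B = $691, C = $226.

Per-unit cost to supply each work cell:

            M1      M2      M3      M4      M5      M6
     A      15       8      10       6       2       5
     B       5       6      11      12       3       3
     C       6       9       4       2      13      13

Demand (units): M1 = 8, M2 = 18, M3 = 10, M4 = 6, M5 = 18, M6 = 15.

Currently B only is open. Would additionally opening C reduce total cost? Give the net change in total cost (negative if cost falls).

Current service cost with {B}: 429.
Adding C: each work cell re-picks its cheapest; new service cost 299, saving 130.
Extra fixed cost: 226. Net change = 226 − 130 = 96.
(Totals: 1120 → 1216.)

No — net change +96 (cost rises by 96).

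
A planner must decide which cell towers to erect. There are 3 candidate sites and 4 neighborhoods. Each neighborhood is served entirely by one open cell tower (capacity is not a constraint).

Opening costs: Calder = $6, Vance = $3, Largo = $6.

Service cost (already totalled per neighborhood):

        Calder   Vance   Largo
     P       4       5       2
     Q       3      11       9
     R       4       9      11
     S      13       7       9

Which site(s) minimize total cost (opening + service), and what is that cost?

Open Calder and Vance; minimum total cost 27.

For any fixed open set, each neighborhood goes to its cheapest open site; total = fixed + service.
{Calder, Vance}: P→Calder 4, Q→Calder 3, R→Calder 4, S→Vance 7. Service 18; fixed 9; total 27.
{Calder}: service 24 + fixed 6 = 30
{Calder, Largo}: service 18 + fixed 12 = 30
{Calder, Vance, Largo}: service 16 + fixed 15 = 31
No other subset beats 27.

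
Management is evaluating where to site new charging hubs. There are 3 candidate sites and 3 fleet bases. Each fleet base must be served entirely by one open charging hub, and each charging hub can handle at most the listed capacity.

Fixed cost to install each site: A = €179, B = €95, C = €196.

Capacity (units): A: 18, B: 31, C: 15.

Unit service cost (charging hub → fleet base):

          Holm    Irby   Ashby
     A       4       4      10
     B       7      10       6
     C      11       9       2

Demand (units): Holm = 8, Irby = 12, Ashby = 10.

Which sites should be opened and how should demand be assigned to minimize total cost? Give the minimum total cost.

Open {B}: Holm→B 7·8=56, Irby→B 10·12=120, Ashby→B 6·10=60.
Loads: B carries 30/31. Service 236; fixed 95; total 331.
Next best feasible plan costs 438.

Minimum total cost: 331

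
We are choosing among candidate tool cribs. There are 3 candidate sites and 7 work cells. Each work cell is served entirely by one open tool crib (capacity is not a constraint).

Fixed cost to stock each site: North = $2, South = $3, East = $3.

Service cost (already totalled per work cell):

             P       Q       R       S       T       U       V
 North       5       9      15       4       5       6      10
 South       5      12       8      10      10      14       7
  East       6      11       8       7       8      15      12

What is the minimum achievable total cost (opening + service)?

Minimum total cost: 49

For any fixed open set, each work cell goes to its cheapest open site; total = fixed + service.
{North, South}: P→North 5, Q→North 9, R→South 8, S→North 4, T→North 5, U→North 6, V→South 7. Service 44; fixed 5; total 49.
{North, South, East}: service 44 + fixed 8 = 52
{North, East}: service 47 + fixed 5 = 52
{North}: service 54 + fixed 2 = 56
(All 7 nonempty subsets were checked; North and South is lowest.)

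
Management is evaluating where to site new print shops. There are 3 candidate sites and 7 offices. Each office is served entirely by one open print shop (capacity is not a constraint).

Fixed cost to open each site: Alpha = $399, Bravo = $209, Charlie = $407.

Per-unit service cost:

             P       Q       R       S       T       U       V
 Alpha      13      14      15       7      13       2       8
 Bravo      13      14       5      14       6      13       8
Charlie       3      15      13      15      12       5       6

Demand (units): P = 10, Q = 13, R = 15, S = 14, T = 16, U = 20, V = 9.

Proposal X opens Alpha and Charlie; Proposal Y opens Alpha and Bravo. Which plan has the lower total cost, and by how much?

Proposal X: {Alpha, Charlie}: P→Charlie 3·10=30, Q→Alpha 14·13=182, R→Charlie 13·15=195, S→Alpha 7·14=98, T→Charlie 12·16=192, U→Alpha 2·20=40, V→Charlie 6·9=54. Service 791; fixed 806; total 1597.
Proposal Y: {Alpha, Bravo}: P→Alpha 13·10=130, Q→Alpha 14·13=182, R→Bravo 5·15=75, S→Alpha 7·14=98, T→Bravo 6·16=96, U→Alpha 2·20=40, V→Alpha 8·9=72. Service 693; fixed 608; total 1301.
Difference: |1597 − 1301| = 296.

Proposal Y is cheaper by 296.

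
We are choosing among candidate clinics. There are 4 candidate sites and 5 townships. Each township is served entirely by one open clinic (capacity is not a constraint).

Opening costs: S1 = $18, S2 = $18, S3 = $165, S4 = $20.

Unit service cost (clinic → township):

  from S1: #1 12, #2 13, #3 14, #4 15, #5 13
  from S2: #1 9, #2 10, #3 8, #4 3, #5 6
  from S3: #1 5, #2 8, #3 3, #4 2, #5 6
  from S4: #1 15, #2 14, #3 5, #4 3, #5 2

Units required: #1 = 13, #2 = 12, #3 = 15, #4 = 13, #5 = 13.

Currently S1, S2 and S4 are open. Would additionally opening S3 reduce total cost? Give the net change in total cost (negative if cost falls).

No — net change +46 (cost rises by 46).

Current service cost with {S1, S2, S4}: 377.
Adding S3: each township re-picks its cheapest; new service cost 258, saving 119.
Extra fixed cost: 165. Net change = 165 − 119 = 46.
(Totals: 433 → 479.)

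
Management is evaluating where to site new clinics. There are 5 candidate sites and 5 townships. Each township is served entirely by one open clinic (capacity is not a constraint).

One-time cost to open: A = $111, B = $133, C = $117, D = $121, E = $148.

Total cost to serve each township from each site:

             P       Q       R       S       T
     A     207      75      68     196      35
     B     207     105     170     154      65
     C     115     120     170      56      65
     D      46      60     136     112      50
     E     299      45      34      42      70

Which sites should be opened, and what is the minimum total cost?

For any fixed open set, each township goes to its cheapest open site; total = fixed + service.
{D, E}: P→D 46, Q→E 45, R→E 34, S→E 42, T→D 50. Service 217; fixed 269; total 486.
{D}: P→D 46, Q→D 60, R→D 136, S→D 112, T→D 50. Service 404; fixed 121; total 525.
{A, D}: service 321 + fixed 232 = 553
{A, B, C, D, E}: P→D 46, Q→E 45, R→E 34, S→E 42, T→A 35. Service 202; fixed 630; total 832.
No other subset beats 486.

Open D and E; minimum total cost 486.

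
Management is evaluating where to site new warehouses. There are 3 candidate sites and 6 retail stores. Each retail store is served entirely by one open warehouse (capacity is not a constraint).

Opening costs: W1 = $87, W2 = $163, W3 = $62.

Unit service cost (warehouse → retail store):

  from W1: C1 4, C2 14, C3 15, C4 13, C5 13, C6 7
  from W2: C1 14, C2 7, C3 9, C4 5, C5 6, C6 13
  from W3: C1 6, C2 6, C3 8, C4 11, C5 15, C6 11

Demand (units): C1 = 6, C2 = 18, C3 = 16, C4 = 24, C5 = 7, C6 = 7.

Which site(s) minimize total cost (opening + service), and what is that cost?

For any fixed open set, each retail store goes to its cheapest open site; total = fixed + service.
{W2, W3}: C1→W3 6·6=36, C2→W3 6·18=108, C3→W3 8·16=128, C4→W2 5·24=120, C5→W2 6·7=42, C6→W3 11·7=77. Service 511; fixed 225; total 736.
{W1, W2}: service 505 + fixed 250 = 755
{W2}: service 607 + fixed 163 = 770
{W1, W2, W3}: C1→W1 4·6=24, C2→W3 6·18=108, C3→W3 8·16=128, C4→W2 5·24=120, C5→W2 6·7=42, C6→W1 7·7=49. Service 471; fixed 312; total 783.
No other subset beats 736.

Open W2 and W3; minimum total cost 736.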